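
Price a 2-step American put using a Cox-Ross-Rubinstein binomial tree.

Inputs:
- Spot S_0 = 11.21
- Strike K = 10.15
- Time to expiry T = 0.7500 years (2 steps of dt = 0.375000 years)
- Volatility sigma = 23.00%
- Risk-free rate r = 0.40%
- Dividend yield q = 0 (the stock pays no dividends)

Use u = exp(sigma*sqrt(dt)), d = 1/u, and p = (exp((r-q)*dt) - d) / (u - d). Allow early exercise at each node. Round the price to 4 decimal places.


Answer: Price = V(0,0) = 0.4736

Derivation:
dt = T/N = 0.375000
u = exp(sigma*sqrt(dt)) = 1.151247; d = 1/u = 0.868623
p = (exp((r-q)*dt) - d) / (u - d) = 0.470158
Discount per step: exp(-r*dt) = 0.998501
Stock lattice S(k, i) with i counting down-moves:
  k=0: S(0,0) = 11.2100
  k=1: S(1,0) = 12.9055; S(1,1) = 9.7373
  k=2: S(2,0) = 14.8574; S(2,1) = 11.2100; S(2,2) = 8.4580
Terminal payoffs V(N, i) = max(K - S_T, 0):
  V(2,0) = 0.000000; V(2,1) = 0.000000; V(2,2) = 1.691982
Backward induction: V(k, i) = exp(-r*dt) * [p * V(k+1, i) + (1-p) * V(k+1, i+1)]; then take max(V_cont, immediate exercise) for American.
  V(1,0) = exp(-r*dt) * [p*0.000000 + (1-p)*0.000000] = 0.000000; exercise = 0.000000; V(1,0) = max -> 0.000000
  V(1,1) = exp(-r*dt) * [p*0.000000 + (1-p)*1.691982] = 0.895139; exercise = 0.412732; V(1,1) = max -> 0.895139
  V(0,0) = exp(-r*dt) * [p*0.000000 + (1-p)*0.895139] = 0.473571; exercise = 0.000000; V(0,0) = max -> 0.473571


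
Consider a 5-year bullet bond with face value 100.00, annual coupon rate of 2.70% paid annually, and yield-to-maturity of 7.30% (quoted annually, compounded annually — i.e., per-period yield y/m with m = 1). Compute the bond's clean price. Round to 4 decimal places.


Coupon per period c = face * coupon_rate / m = 2.700000
Periods per year m = 1; per-period yield y/m = 0.073000
Number of cashflows N = 5
Cashflows (t years, CF_t, discount factor 1/(1+y/m)^(m*t), PV):
  t = 1.0000: CF_t = 2.700000, DF = 0.931966, PV = 2.516309
  t = 2.0000: CF_t = 2.700000, DF = 0.868561, PV = 2.345116
  t = 3.0000: CF_t = 2.700000, DF = 0.809470, PV = 2.185569
  t = 4.0000: CF_t = 2.700000, DF = 0.754399, PV = 2.036877
  t = 5.0000: CF_t = 102.700000, DF = 0.703075, PV = 72.205758
Price P = sum_t PV_t = 81.289630

Answer: Price = 81.2896


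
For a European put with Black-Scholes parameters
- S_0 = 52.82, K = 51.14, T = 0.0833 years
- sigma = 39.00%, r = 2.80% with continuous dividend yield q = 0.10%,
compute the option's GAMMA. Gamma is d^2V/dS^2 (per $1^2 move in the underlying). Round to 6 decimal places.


d1 = 0.3634214396; d2 = 0.2508606560
phi(d1) = 0.3734481505; exp(-qT) = 0.9999167035; exp(-rT) = 0.9976703179
Gamma = exp(-qT) * phi(d1) / (S * sigma * sqrt(T)) = 0.9999167035 * 0.3734481505 / (52.8200 * 0.3900 * 0.2886173938) = 0.062807

Answer: Gamma = 0.062807


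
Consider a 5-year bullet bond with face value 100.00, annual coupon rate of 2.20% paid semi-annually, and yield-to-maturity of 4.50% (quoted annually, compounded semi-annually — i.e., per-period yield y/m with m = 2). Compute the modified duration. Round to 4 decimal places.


Coupon per period c = face * coupon_rate / m = 1.100000
Periods per year m = 2; per-period yield y/m = 0.022500
Number of cashflows N = 10
Cashflows (t years, CF_t, discount factor 1/(1+y/m)^(m*t), PV):
  t = 0.5000: CF_t = 1.100000, DF = 0.977995, PV = 1.075795
  t = 1.0000: CF_t = 1.100000, DF = 0.956474, PV = 1.052122
  t = 1.5000: CF_t = 1.100000, DF = 0.935427, PV = 1.028970
  t = 2.0000: CF_t = 1.100000, DF = 0.914843, PV = 1.006328
  t = 2.5000: CF_t = 1.100000, DF = 0.894712, PV = 0.984184
  t = 3.0000: CF_t = 1.100000, DF = 0.875024, PV = 0.962527
  t = 3.5000: CF_t = 1.100000, DF = 0.855769, PV = 0.941346
  t = 4.0000: CF_t = 1.100000, DF = 0.836938, PV = 0.920632
  t = 4.5000: CF_t = 1.100000, DF = 0.818522, PV = 0.900374
  t = 5.0000: CF_t = 101.100000, DF = 0.800510, PV = 80.931574
Price P = sum_t PV_t = 89.803851
First compute Macaulay numerator sum_t t * PV_t:
  t * PV_t at t = 0.5000: 0.537897
  t * PV_t at t = 1.0000: 1.052122
  t * PV_t at t = 1.5000: 1.543455
  t * PV_t at t = 2.0000: 2.012655
  t * PV_t at t = 2.5000: 2.460459
  t * PV_t at t = 3.0000: 2.887580
  t * PV_t at t = 3.5000: 3.294712
  t * PV_t at t = 4.0000: 3.682529
  t * PV_t at t = 4.5000: 4.051682
  t * PV_t at t = 5.0000: 404.657872
Macaulay duration D = 426.180964 / 89.803851 = 4.745687
Modified duration = D / (1 + y/m) = 4.745687 / (1 + 0.022500) = 4.641259

Answer: Modified duration = 4.6413


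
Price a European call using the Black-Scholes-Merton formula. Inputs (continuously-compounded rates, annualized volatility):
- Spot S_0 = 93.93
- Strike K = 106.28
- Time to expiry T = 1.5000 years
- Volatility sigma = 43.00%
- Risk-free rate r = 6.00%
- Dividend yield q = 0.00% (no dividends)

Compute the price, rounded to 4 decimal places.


d1 = (ln(S/K) + (r - q + 0.5*sigma^2) * T) / (sigma * sqrt(T)) = 0.19965754
d2 = d1 - sigma * sqrt(T) = -0.32698276
exp(-rT) = 0.91393119; exp(-qT) = 1.00000000
C = S_0 * exp(-qT) * N(d1) - K * exp(-rT) * N(d2)
N(d1) = 0.57912579; N(d2) = 0.37184046
C = 93.9300 * 1.00000000 * 0.57912579 - 106.2800 * 0.91393119 * 0.37184046 = 18.2795

Answer: Price = 18.2795


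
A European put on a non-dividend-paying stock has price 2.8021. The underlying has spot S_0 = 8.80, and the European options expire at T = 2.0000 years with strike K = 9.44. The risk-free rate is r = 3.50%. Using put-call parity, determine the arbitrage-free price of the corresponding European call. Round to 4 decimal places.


Answer: Call price = 2.8003

Derivation:
Put-call parity: C - P = S_0 * exp(-qT) - K * exp(-rT).
S_0 * exp(-qT) = 8.8000 * 1.00000000 = 8.80000000
K * exp(-rT) = 9.4400 * 0.93239382 = 8.80179766
C = P + S*exp(-qT) - K*exp(-rT)
C = 2.8021 + 8.80000000 - 8.80179766 = 2.8003


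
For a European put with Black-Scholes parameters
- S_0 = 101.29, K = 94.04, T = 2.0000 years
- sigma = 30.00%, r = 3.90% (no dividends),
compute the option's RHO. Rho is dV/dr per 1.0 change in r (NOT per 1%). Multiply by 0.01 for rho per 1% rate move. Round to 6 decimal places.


d1 = 0.5710298936; d2 = 0.1467658249
phi(d1) = 0.3389251126; exp(-qT) = 1.0000000000; exp(-rT) = 0.9249644265
N(-d2) = 0.4416584301
Rho = -K*T*exp(-rT)*N(-d2) = -94.0400 * 2.0000 * 0.9249644265 * 0.4416584301 = -76.834129

Answer: Rho = -76.834129


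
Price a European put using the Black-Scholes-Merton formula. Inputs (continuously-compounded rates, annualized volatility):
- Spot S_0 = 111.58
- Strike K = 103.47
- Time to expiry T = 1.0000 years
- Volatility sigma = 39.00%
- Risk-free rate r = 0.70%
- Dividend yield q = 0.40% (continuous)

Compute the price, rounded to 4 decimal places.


Answer: Price = 12.6698

Derivation:
d1 = (ln(S/K) + (r - q + 0.5*sigma^2) * T) / (sigma * sqrt(T)) = 0.39617976
d2 = d1 - sigma * sqrt(T) = 0.00617976
exp(-rT) = 0.99302444; exp(-qT) = 0.99600799
P = K * exp(-rT) * N(-d2) - S_0 * exp(-qT) * N(-d1)
N(-d1) = 0.34598621; N(-d2) = 0.49753465
P = 103.4700 * 0.99302444 * 0.49753465 - 111.5800 * 0.99600799 * 0.34598621 = 12.6698


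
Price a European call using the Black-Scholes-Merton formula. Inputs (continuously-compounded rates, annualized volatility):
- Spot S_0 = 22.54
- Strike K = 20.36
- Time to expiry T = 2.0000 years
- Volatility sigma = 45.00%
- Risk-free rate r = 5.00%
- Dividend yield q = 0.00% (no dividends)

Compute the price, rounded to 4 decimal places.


d1 = (ln(S/K) + (r - q + 0.5*sigma^2) * T) / (sigma * sqrt(T)) = 0.63516938
d2 = d1 - sigma * sqrt(T) = -0.00122673
exp(-rT) = 0.90483742; exp(-qT) = 1.00000000
C = S_0 * exp(-qT) * N(d1) - K * exp(-rT) * N(d2)
N(d1) = 0.73734102; N(d2) = 0.49951061
C = 22.5400 * 1.00000000 * 0.73734102 - 20.3600 * 0.90483742 * 0.49951061 = 7.4174

Answer: Price = 7.4174


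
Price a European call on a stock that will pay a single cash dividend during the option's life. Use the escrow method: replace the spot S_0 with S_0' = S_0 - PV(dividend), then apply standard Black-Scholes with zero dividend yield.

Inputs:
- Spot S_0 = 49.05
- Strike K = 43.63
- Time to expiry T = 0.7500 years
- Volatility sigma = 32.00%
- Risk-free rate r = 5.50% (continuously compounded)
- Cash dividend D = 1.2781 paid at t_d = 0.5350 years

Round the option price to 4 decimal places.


Answer: Price = 8.4639

Derivation:
PV(D) = D * exp(-r * t_d) = 1.2781 * 0.97100370 = 1.24103983
S_0' = S_0 - PV(D) = 49.0500 - 1.24103983 = 47.80896017
d1 = (ln(S_0'/K) + (r + sigma^2/2)*T) / (sigma*sqrt(T)) = 0.61746921
d2 = d1 - sigma*sqrt(T) = 0.34034108
exp(-rT) = 0.95958920
N(d1) = 0.73153736; N(d2) = 0.63320016
C = S_0' * N(d1) - K * exp(-rT) * N(d2) = 47.80896017 * 0.73153736 - 43.6300 * 0.95958920 * 0.63320016 = 8.4639


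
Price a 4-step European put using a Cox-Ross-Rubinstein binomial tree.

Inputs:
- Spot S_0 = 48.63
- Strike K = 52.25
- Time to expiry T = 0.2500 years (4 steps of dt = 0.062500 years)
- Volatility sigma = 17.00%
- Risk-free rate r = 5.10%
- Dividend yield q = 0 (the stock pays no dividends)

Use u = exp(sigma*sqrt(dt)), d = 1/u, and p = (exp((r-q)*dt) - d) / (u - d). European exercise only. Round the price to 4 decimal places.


Answer: Price = V(0,0) = 3.5582

Derivation:
dt = T/N = 0.062500
u = exp(sigma*sqrt(dt)) = 1.043416; d = 1/u = 0.958390
p = (exp((r-q)*dt) - d) / (u - d) = 0.526925
Discount per step: exp(-r*dt) = 0.996818
Stock lattice S(k, i) with i counting down-moves:
  k=0: S(0,0) = 48.6300
  k=1: S(1,0) = 50.7413; S(1,1) = 46.6065
  k=2: S(2,0) = 52.9443; S(2,1) = 48.6300; S(2,2) = 44.6673
  k=3: S(3,0) = 55.2429; S(3,1) = 50.7413; S(3,2) = 46.6065; S(3,3) = 42.8087
  k=4: S(4,0) = 57.6414; S(4,1) = 52.9443; S(4,2) = 48.6300; S(4,3) = 44.6673; S(4,4) = 41.0274
Terminal payoffs V(N, i) = max(K - S_T, 0):
  V(4,0) = 0.000000; V(4,1) = 0.000000; V(4,2) = 3.620000; V(4,3) = 7.582748; V(4,4) = 11.222580
Backward induction: V(k, i) = exp(-r*dt) * [p * V(k+1, i) + (1-p) * V(k+1, i+1)].
  V(3,0) = exp(-r*dt) * [p*0.000000 + (1-p)*0.000000] = 0.000000
  V(3,1) = exp(-r*dt) * [p*0.000000 + (1-p)*3.620000] = 1.707081
  V(3,2) = exp(-r*dt) * [p*3.620000 + (1-p)*7.582748] = 5.477190
  V(3,3) = exp(-r*dt) * [p*7.582748 + (1-p)*11.222580] = 9.275049
  V(2,0) = exp(-r*dt) * [p*0.000000 + (1-p)*1.707081] = 0.805007
  V(2,1) = exp(-r*dt) * [p*1.707081 + (1-p)*5.477190] = 3.479516
  V(2,2) = exp(-r*dt) * [p*5.477190 + (1-p)*9.275049] = 7.250713
  V(1,0) = exp(-r*dt) * [p*0.805007 + (1-p)*3.479516] = 2.063662
  V(1,1) = exp(-r*dt) * [p*3.479516 + (1-p)*7.250713] = 5.246824
  V(0,0) = exp(-r*dt) * [p*2.063662 + (1-p)*5.246824] = 3.558176


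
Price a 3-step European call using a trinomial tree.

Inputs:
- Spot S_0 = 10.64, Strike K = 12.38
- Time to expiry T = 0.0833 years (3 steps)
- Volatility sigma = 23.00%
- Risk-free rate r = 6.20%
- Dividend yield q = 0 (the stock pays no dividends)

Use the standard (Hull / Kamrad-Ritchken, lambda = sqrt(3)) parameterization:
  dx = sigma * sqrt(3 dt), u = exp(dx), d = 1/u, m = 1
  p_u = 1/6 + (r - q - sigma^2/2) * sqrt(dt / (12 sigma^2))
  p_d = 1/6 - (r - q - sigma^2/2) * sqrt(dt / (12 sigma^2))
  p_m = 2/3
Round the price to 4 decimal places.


Answer: Price = V(0,0) = 0.0032

Derivation:
dt = T/N = 0.027767; dx = sigma*sqrt(3*dt) = 0.066382
u = exp(dx) = 1.068635; d = 1/u = 0.935773
p_u = 0.174102, p_m = 0.666667, p_d = 0.159232
Discount per step: exp(-r*dt) = 0.998280
Stock lattice S(k, j) with j the centered position index:
  k=0: S(0,+0) = 10.6400
  k=1: S(1,-1) = 9.9566; S(1,+0) = 10.6400; S(1,+1) = 11.3703
  k=2: S(2,-2) = 9.3171; S(2,-1) = 9.9566; S(2,+0) = 10.6400; S(2,+1) = 11.3703; S(2,+2) = 12.1507
  k=3: S(3,-3) = 8.7187; S(3,-2) = 9.3171; S(3,-1) = 9.9566; S(3,+0) = 10.6400; S(3,+1) = 11.3703; S(3,+2) = 12.1507; S(3,+3) = 12.9846
Terminal payoffs V(N, j) = max(S_T - K, 0):
  V(3,-3) = 0.000000; V(3,-2) = 0.000000; V(3,-1) = 0.000000; V(3,+0) = 0.000000; V(3,+1) = 0.000000; V(3,+2) = 0.000000; V(3,+3) = 0.604632
Backward induction: V(k, j) = exp(-r*dt) * [p_u * V(k+1, j+1) + p_m * V(k+1, j) + p_d * V(k+1, j-1)]
  V(2,-2) = exp(-r*dt) * [p_u*0.000000 + p_m*0.000000 + p_d*0.000000] = 0.000000
  V(2,-1) = exp(-r*dt) * [p_u*0.000000 + p_m*0.000000 + p_d*0.000000] = 0.000000
  V(2,+0) = exp(-r*dt) * [p_u*0.000000 + p_m*0.000000 + p_d*0.000000] = 0.000000
  V(2,+1) = exp(-r*dt) * [p_u*0.000000 + p_m*0.000000 + p_d*0.000000] = 0.000000
  V(2,+2) = exp(-r*dt) * [p_u*0.604632 + p_m*0.000000 + p_d*0.000000] = 0.105086
  V(1,-1) = exp(-r*dt) * [p_u*0.000000 + p_m*0.000000 + p_d*0.000000] = 0.000000
  V(1,+0) = exp(-r*dt) * [p_u*0.000000 + p_m*0.000000 + p_d*0.000000] = 0.000000
  V(1,+1) = exp(-r*dt) * [p_u*0.105086 + p_m*0.000000 + p_d*0.000000] = 0.018264
  V(0,+0) = exp(-r*dt) * [p_u*0.018264 + p_m*0.000000 + p_d*0.000000] = 0.003174


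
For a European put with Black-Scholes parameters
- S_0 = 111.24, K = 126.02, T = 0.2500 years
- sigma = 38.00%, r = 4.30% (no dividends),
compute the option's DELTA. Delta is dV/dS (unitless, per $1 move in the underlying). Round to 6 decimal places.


Answer: Delta = -0.693222

Derivation:
d1 = -0.5050031324; d2 = -0.6950031324
phi(d1) = 0.3511813174; exp(-qT) = 1.0000000000; exp(-rT) = 0.9893075748
N(-d1) = 0.6932216820
Delta = -exp(-qT) * N(-d1) = -1.0000000000 * 0.6932216820 = -0.693222


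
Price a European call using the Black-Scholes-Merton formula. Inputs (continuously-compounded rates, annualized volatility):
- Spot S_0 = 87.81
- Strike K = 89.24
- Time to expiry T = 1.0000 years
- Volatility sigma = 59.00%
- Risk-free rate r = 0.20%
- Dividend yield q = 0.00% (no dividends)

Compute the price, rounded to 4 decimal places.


d1 = (ln(S/K) + (r - q + 0.5*sigma^2) * T) / (sigma * sqrt(T)) = 0.27101020
d2 = d1 - sigma * sqrt(T) = -0.31898980
exp(-rT) = 0.99800200; exp(-qT) = 1.00000000
C = S_0 * exp(-qT) * N(d1) - K * exp(-rT) * N(d2)
N(d1) = 0.60680841; N(d2) = 0.37486712
C = 87.8100 * 1.00000000 * 0.60680841 - 89.2400 * 0.99800200 * 0.37486712 = 19.8975

Answer: Price = 19.8975


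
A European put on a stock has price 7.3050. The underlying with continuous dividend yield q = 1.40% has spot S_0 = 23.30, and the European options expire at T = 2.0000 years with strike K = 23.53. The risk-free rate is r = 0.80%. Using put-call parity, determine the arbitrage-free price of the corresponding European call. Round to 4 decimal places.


Put-call parity: C - P = S_0 * exp(-qT) - K * exp(-rT).
S_0 * exp(-qT) = 23.3000 * 0.97238837 = 22.65664895
K * exp(-rT) = 23.5300 * 0.98412732 = 23.15651584
C = P + S*exp(-qT) - K*exp(-rT)
C = 7.3050 + 22.65664895 - 23.15651584 = 6.8051

Answer: Call price = 6.8051


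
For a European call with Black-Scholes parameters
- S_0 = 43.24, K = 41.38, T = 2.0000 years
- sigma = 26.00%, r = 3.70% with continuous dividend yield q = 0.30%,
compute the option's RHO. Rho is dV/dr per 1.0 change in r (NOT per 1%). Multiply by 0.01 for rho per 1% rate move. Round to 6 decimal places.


d1 = 0.4883614503; d2 = 0.1206659241
phi(d1) = 0.3540960814; exp(-qT) = 0.9940179641; exp(-rT) = 0.9286716938
N(d2) = 0.5480221748
Rho = K*T*exp(-rT)*N(d2) = 41.3800 * 2.0000 * 0.9286716938 * 0.5480221748 = 42.119269

Answer: Rho = 42.119269


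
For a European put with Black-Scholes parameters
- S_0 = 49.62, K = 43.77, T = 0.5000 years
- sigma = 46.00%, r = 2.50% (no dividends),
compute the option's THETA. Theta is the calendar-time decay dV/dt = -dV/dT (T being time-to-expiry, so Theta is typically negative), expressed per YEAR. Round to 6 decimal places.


d1 = 0.5867305431; d2 = 0.2614614238
phi(d1) = 0.3358586479; exp(-qT) = 1.0000000000; exp(-rT) = 0.9875778005
Theta = -S*exp(-qT)*phi(d1)*sigma/(2*sqrt(T)) + r*K*exp(-rT)*N(-d2) - q*S*exp(-qT)*N(-d1)
N(-d1) = 0.2786923456; N(-d2) = 0.3968683472; sqrt(T) = 0.7071067812
Term 1 = -49.6200 * 1.0000000000 * 0.3358586479 * 0.4600 / (2 * 0.7071067812) = -5.4207094415
Term 2 = 0.0250 * 43.7700 * 0.9875778005 * 0.3968683472 = 0.4288785607
Term 3 = 0 (no dividend yield, q = 0)
Theta = -5.4207094415 + (0.4288785607) + (0.0000000000) = -4.991831

Answer: Theta = -4.991831


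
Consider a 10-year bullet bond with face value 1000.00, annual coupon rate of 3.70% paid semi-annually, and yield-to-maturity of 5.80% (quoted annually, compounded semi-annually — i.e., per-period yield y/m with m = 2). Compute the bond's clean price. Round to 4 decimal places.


Answer: Price = 842.3324

Derivation:
Coupon per period c = face * coupon_rate / m = 18.500000
Periods per year m = 2; per-period yield y/m = 0.029000
Number of cashflows N = 20
Cashflows (t years, CF_t, discount factor 1/(1+y/m)^(m*t), PV):
  t = 0.5000: CF_t = 18.500000, DF = 0.971817, PV = 17.978620
  t = 1.0000: CF_t = 18.500000, DF = 0.944429, PV = 17.471934
  t = 1.5000: CF_t = 18.500000, DF = 0.917812, PV = 16.979528
  t = 2.0000: CF_t = 18.500000, DF = 0.891946, PV = 16.500999
  t = 2.5000: CF_t = 18.500000, DF = 0.866808, PV = 16.035956
  t = 3.0000: CF_t = 18.500000, DF = 0.842379, PV = 15.584019
  t = 3.5000: CF_t = 18.500000, DF = 0.818639, PV = 15.144820
  t = 4.0000: CF_t = 18.500000, DF = 0.795567, PV = 14.717998
  t = 4.5000: CF_t = 18.500000, DF = 0.773146, PV = 14.303205
  t = 5.0000: CF_t = 18.500000, DF = 0.751357, PV = 13.900102
  t = 5.5000: CF_t = 18.500000, DF = 0.730182, PV = 13.508359
  t = 6.0000: CF_t = 18.500000, DF = 0.709603, PV = 13.127657
  t = 6.5000: CF_t = 18.500000, DF = 0.689605, PV = 12.757684
  t = 7.0000: CF_t = 18.500000, DF = 0.670170, PV = 12.398138
  t = 7.5000: CF_t = 18.500000, DF = 0.651282, PV = 12.048725
  t = 8.0000: CF_t = 18.500000, DF = 0.632928, PV = 11.709160
  t = 8.5000: CF_t = 18.500000, DF = 0.615090, PV = 11.379164
  t = 9.0000: CF_t = 18.500000, DF = 0.597755, PV = 11.058468
  t = 9.5000: CF_t = 18.500000, DF = 0.580909, PV = 10.746811
  t = 10.0000: CF_t = 1018.500000, DF = 0.564537, PV = 574.981059
Price P = sum_t PV_t = 842.332406


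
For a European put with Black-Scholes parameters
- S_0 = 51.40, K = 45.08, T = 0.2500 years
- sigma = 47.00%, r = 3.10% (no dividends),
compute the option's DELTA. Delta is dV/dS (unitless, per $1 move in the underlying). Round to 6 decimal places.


Answer: Delta = -0.239232

Derivation:
d1 = 0.7087743970; d2 = 0.4737743970
phi(d1) = 0.3103299769; exp(-qT) = 1.0000000000; exp(-rT) = 0.9922799538
N(-d1) = 0.2392322442
Delta = -exp(-qT) * N(-d1) = -1.0000000000 * 0.2392322442 = -0.239232


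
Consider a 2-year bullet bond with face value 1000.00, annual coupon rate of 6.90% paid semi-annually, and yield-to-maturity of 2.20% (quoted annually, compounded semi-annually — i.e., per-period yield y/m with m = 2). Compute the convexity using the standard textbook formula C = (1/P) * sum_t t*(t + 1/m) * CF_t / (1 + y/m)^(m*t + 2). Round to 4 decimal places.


Answer: Convexity = 4.5884

Derivation:
Coupon per period c = face * coupon_rate / m = 34.500000
Periods per year m = 2; per-period yield y/m = 0.011000
Number of cashflows N = 4
Cashflows (t years, CF_t, discount factor 1/(1+y/m)^(m*t), PV):
  t = 0.5000: CF_t = 34.500000, DF = 0.989120, PV = 34.124629
  t = 1.0000: CF_t = 34.500000, DF = 0.978358, PV = 33.753342
  t = 1.5000: CF_t = 34.500000, DF = 0.967713, PV = 33.386095
  t = 2.0000: CF_t = 1034.500000, DF = 0.957184, PV = 990.206728
Price P = sum_t PV_t = 1091.470794
Convexity numerator sum_t t*(t + 1/m) * CF_t / (1+y/m)^(m*t + 2):
  t = 0.5000: term = 16.693048
  t = 1.0000: term = 49.534266
  t = 1.5000: term = 97.990635
  t = 2.0000: term = 4843.882121
Convexity = (1/P) * sum = 5008.100070 / 1091.470794 = 4.588396


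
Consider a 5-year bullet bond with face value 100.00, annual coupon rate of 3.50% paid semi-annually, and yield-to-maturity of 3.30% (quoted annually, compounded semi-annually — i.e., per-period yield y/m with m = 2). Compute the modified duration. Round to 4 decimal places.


Answer: Modified duration = 4.5571

Derivation:
Coupon per period c = face * coupon_rate / m = 1.750000
Periods per year m = 2; per-period yield y/m = 0.016500
Number of cashflows N = 10
Cashflows (t years, CF_t, discount factor 1/(1+y/m)^(m*t), PV):
  t = 0.5000: CF_t = 1.750000, DF = 0.983768, PV = 1.721594
  t = 1.0000: CF_t = 1.750000, DF = 0.967799, PV = 1.693649
  t = 1.5000: CF_t = 1.750000, DF = 0.952090, PV = 1.666157
  t = 2.0000: CF_t = 1.750000, DF = 0.936635, PV = 1.639112
  t = 2.5000: CF_t = 1.750000, DF = 0.921432, PV = 1.612505
  t = 3.0000: CF_t = 1.750000, DF = 0.906475, PV = 1.586331
  t = 3.5000: CF_t = 1.750000, DF = 0.891761, PV = 1.560581
  t = 4.0000: CF_t = 1.750000, DF = 0.877285, PV = 1.535250
  t = 4.5000: CF_t = 1.750000, DF = 0.863045, PV = 1.510329
  t = 5.0000: CF_t = 101.750000, DF = 0.849036, PV = 86.389426
Price P = sum_t PV_t = 100.914933
First compute Macaulay numerator sum_t t * PV_t:
  t * PV_t at t = 0.5000: 0.860797
  t * PV_t at t = 1.0000: 1.693649
  t * PV_t at t = 1.5000: 2.499235
  t * PV_t at t = 2.0000: 3.278223
  t * PV_t at t = 2.5000: 4.031263
  t * PV_t at t = 3.0000: 4.758992
  t * PV_t at t = 3.5000: 5.462034
  t * PV_t at t = 4.0000: 6.140998
  t * PV_t at t = 4.5000: 6.796481
  t * PV_t at t = 5.0000: 431.947130
Macaulay duration D = 467.468803 / 100.914933 = 4.632306
Modified duration = D / (1 + y/m) = 4.632306 / (1 + 0.016500) = 4.557113


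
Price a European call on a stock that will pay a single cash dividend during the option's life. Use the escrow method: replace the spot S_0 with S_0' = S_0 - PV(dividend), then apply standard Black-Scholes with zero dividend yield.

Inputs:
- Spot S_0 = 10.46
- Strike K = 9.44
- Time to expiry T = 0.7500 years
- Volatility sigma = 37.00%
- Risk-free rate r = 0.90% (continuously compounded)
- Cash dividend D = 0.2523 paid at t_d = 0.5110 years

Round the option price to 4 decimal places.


PV(D) = D * exp(-r * t_d) = 0.2523 * 0.99541156 = 0.25114234
S_0' = S_0 - PV(D) = 10.4600 - 0.25114234 = 10.20885766
d1 = (ln(S_0'/K) + (r + sigma^2/2)*T) / (sigma*sqrt(T)) = 0.42563904
d2 = d1 - sigma*sqrt(T) = 0.10520964
exp(-rT) = 0.99327273
N(d1) = 0.66481456; N(d2) = 0.54189527
C = S_0' * N(d1) - K * exp(-rT) * N(d2) = 10.20885766 * 0.66481456 - 9.4400 * 0.99327273 * 0.54189527 = 1.7059

Answer: Price = 1.7059


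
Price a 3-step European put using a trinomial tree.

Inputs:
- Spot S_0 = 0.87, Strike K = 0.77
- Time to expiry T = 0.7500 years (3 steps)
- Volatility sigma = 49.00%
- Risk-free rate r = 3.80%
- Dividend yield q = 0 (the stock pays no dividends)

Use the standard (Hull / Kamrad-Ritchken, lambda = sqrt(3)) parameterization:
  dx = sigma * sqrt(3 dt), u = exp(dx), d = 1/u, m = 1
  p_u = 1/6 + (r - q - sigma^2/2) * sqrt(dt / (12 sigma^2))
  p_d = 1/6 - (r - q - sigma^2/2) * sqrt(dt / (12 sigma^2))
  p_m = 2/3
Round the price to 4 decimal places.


Answer: Price = V(0,0) = 0.0844

Derivation:
dt = T/N = 0.250000; dx = sigma*sqrt(3*dt) = 0.424352
u = exp(dx) = 1.528600; d = 1/u = 0.654193
p_u = 0.142497, p_m = 0.666667, p_d = 0.190836
Discount per step: exp(-r*dt) = 0.990545
Stock lattice S(k, j) with j the centered position index:
  k=0: S(0,+0) = 0.8700
  k=1: S(1,-1) = 0.5691; S(1,+0) = 0.8700; S(1,+1) = 1.3299
  k=2: S(2,-2) = 0.3723; S(2,-1) = 0.5691; S(2,+0) = 0.8700; S(2,+1) = 1.3299; S(2,+2) = 2.0329
  k=3: S(3,-3) = 0.2436; S(3,-2) = 0.3723; S(3,-1) = 0.5691; S(3,+0) = 0.8700; S(3,+1) = 1.3299; S(3,+2) = 2.0329; S(3,+3) = 3.1074
Terminal payoffs V(N, j) = max(K - S_T, 0):
  V(3,-3) = 0.526422; V(3,-2) = 0.397667; V(3,-1) = 0.200852; V(3,+0) = 0.000000; V(3,+1) = 0.000000; V(3,+2) = 0.000000; V(3,+3) = 0.000000
Backward induction: V(k, j) = exp(-r*dt) * [p_u * V(k+1, j+1) + p_m * V(k+1, j) + p_d * V(k+1, j-1)]
  V(2,-2) = exp(-r*dt) * [p_u*0.200852 + p_m*0.397667 + p_d*0.526422] = 0.390465
  V(2,-1) = exp(-r*dt) * [p_u*0.000000 + p_m*0.200852 + p_d*0.397667] = 0.207807
  V(2,+0) = exp(-r*dt) * [p_u*0.000000 + p_m*0.000000 + p_d*0.200852] = 0.037967
  V(2,+1) = exp(-r*dt) * [p_u*0.000000 + p_m*0.000000 + p_d*0.000000] = 0.000000
  V(2,+2) = exp(-r*dt) * [p_u*0.000000 + p_m*0.000000 + p_d*0.000000] = 0.000000
  V(1,-1) = exp(-r*dt) * [p_u*0.037967 + p_m*0.207807 + p_d*0.390465] = 0.216397
  V(1,+0) = exp(-r*dt) * [p_u*0.000000 + p_m*0.037967 + p_d*0.207807] = 0.064354
  V(1,+1) = exp(-r*dt) * [p_u*0.000000 + p_m*0.000000 + p_d*0.037967] = 0.007177
  V(0,+0) = exp(-r*dt) * [p_u*0.007177 + p_m*0.064354 + p_d*0.216397] = 0.084416


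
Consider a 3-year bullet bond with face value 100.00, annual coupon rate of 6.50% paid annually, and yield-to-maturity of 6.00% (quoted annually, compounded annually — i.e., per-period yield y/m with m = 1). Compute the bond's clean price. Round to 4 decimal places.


Answer: Price = 101.3365

Derivation:
Coupon per period c = face * coupon_rate / m = 6.500000
Periods per year m = 1; per-period yield y/m = 0.060000
Number of cashflows N = 3
Cashflows (t years, CF_t, discount factor 1/(1+y/m)^(m*t), PV):
  t = 1.0000: CF_t = 6.500000, DF = 0.943396, PV = 6.132075
  t = 2.0000: CF_t = 6.500000, DF = 0.889996, PV = 5.784977
  t = 3.0000: CF_t = 106.500000, DF = 0.839619, PV = 89.419454
Price P = sum_t PV_t = 101.336506


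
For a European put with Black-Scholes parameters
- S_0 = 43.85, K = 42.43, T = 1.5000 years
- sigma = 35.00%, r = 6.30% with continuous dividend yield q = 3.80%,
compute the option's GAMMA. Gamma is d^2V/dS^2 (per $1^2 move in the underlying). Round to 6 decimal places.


d1 = 0.3786072708; d2 = -0.0500534342
phi(d1) = 0.3713499996; exp(-qT) = 0.9445940694; exp(-rT) = 0.9098277346
Gamma = exp(-qT) * phi(d1) / (S * sigma * sqrt(T)) = 0.9445940694 * 0.3713499996 / (43.8500 * 0.3500 * 1.2247448714) = 0.018661

Answer: Gamma = 0.018661


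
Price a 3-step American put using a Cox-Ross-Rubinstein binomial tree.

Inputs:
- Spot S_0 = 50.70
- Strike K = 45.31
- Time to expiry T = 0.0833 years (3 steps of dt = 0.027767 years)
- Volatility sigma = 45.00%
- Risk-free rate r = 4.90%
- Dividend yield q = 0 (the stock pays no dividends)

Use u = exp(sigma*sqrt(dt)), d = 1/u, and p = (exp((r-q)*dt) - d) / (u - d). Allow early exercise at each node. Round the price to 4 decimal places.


Answer: Price = V(0,0) = 0.6360

Derivation:
dt = T/N = 0.027767
u = exp(sigma*sqrt(dt)) = 1.077868; d = 1/u = 0.927757
p = (exp((r-q)*dt) - d) / (u - d) = 0.490332
Discount per step: exp(-r*dt) = 0.998640
Stock lattice S(k, i) with i counting down-moves:
  k=0: S(0,0) = 50.7000
  k=1: S(1,0) = 54.6479; S(1,1) = 47.0373
  k=2: S(2,0) = 58.9032; S(2,1) = 50.7000; S(2,2) = 43.6392
  k=3: S(3,0) = 63.4899; S(3,1) = 54.6479; S(3,2) = 47.0373; S(3,3) = 40.4866
Terminal payoffs V(N, i) = max(K - S_T, 0):
  V(3,0) = 0.000000; V(3,1) = 0.000000; V(3,2) = 0.000000; V(3,3) = 4.823406
Backward induction: V(k, i) = exp(-r*dt) * [p * V(k+1, i) + (1-p) * V(k+1, i+1)]; then take max(V_cont, immediate exercise) for American.
  V(2,0) = exp(-r*dt) * [p*0.000000 + (1-p)*0.000000] = 0.000000; exercise = 0.000000; V(2,0) = max -> 0.000000
  V(2,1) = exp(-r*dt) * [p*0.000000 + (1-p)*0.000000] = 0.000000; exercise = 0.000000; V(2,1) = max -> 0.000000
  V(2,2) = exp(-r*dt) * [p*0.000000 + (1-p)*4.823406] = 2.454991; exercise = 1.670796; V(2,2) = max -> 2.454991
  V(1,0) = exp(-r*dt) * [p*0.000000 + (1-p)*0.000000] = 0.000000; exercise = 0.000000; V(1,0) = max -> 0.000000
  V(1,1) = exp(-r*dt) * [p*0.000000 + (1-p)*2.454991] = 1.249528; exercise = 0.000000; V(1,1) = max -> 1.249528
  V(0,0) = exp(-r*dt) * [p*0.000000 + (1-p)*1.249528] = 0.635978; exercise = 0.000000; V(0,0) = max -> 0.635978


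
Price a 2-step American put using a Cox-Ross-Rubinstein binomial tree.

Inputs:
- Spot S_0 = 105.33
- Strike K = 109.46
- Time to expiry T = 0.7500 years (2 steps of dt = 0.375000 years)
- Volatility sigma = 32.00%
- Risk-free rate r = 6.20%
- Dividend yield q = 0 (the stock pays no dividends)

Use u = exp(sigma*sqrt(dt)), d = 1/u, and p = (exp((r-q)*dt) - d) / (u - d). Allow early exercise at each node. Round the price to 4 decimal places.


dt = T/N = 0.375000
u = exp(sigma*sqrt(dt)) = 1.216477; d = 1/u = 0.822046
p = (exp((r-q)*dt) - d) / (u - d) = 0.510803
Discount per step: exp(-r*dt) = 0.977018
Stock lattice S(k, i) with i counting down-moves:
  k=0: S(0,0) = 105.3300
  k=1: S(1,0) = 128.1315; S(1,1) = 86.5861
  k=2: S(2,0) = 155.8691; S(2,1) = 105.3300; S(2,2) = 71.1777
Terminal payoffs V(N, i) = max(K - S_T, 0):
  V(2,0) = 0.000000; V(2,1) = 4.130000; V(2,2) = 38.282275
Backward induction: V(k, i) = exp(-r*dt) * [p * V(k+1, i) + (1-p) * V(k+1, i+1)]; then take max(V_cont, immediate exercise) for American.
  V(1,0) = exp(-r*dt) * [p*0.000000 + (1-p)*4.130000] = 1.973953; exercise = 0.000000; V(1,0) = max -> 1.973953
  V(1,1) = exp(-r*dt) * [p*4.130000 + (1-p)*38.282275] = 20.358329; exercise = 22.873917; V(1,1) = max -> 22.873917
  V(0,0) = exp(-r*dt) * [p*1.973953 + (1-p)*22.873917] = 11.917826; exercise = 4.130000; V(0,0) = max -> 11.917826

Answer: Price = V(0,0) = 11.9178


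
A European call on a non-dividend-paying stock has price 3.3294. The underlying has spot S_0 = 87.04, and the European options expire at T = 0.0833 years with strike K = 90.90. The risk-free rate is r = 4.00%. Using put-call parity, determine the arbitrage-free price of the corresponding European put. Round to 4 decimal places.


Put-call parity: C - P = S_0 * exp(-qT) - K * exp(-rT).
S_0 * exp(-qT) = 87.0400 * 1.00000000 = 87.04000000
K * exp(-rT) = 90.9000 * 0.99667354 = 90.59762524
P = C - S*exp(-qT) + K*exp(-rT)
P = 3.3294 - 87.04000000 + 90.59762524 = 6.8870

Answer: Put price = 6.8870


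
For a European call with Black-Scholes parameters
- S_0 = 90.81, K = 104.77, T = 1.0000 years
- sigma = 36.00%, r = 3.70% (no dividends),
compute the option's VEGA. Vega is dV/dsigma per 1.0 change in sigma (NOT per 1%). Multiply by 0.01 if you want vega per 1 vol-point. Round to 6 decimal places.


d1 = -0.1144390546; d2 = -0.4744390546
phi(d1) = 0.3963384814; exp(-qT) = 1.0000000000; exp(-rT) = 0.9636761353
Vega = S * exp(-qT) * phi(d1) * sqrt(T) = 90.8100 * 1.0000000000 * 0.3963384814 * 1.0000000000 = 35.991497

Answer: Vega = 35.991497


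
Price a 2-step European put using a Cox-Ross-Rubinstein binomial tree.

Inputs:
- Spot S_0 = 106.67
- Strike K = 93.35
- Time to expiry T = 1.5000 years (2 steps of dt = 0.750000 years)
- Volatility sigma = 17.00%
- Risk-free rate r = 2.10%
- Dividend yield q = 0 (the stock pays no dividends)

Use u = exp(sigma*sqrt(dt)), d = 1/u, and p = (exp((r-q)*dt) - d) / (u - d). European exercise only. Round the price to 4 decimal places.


Answer: Price = V(0,0) = 3.1395

Derivation:
dt = T/N = 0.750000
u = exp(sigma*sqrt(dt)) = 1.158614; d = 1/u = 0.863100
p = (exp((r-q)*dt) - d) / (u - d) = 0.516979
Discount per step: exp(-r*dt) = 0.984373
Stock lattice S(k, i) with i counting down-moves:
  k=0: S(0,0) = 106.6700
  k=1: S(1,0) = 123.5893; S(1,1) = 92.0669
  k=2: S(2,0) = 143.1923; S(2,1) = 106.6700; S(2,2) = 79.4630
Terminal payoffs V(N, i) = max(K - S_T, 0):
  V(2,0) = 0.000000; V(2,1) = 0.000000; V(2,2) = 13.887015
Backward induction: V(k, i) = exp(-r*dt) * [p * V(k+1, i) + (1-p) * V(k+1, i+1)].
  V(1,0) = exp(-r*dt) * [p*0.000000 + (1-p)*0.000000] = 0.000000
  V(1,1) = exp(-r*dt) * [p*0.000000 + (1-p)*13.887015] = 6.602897
  V(0,0) = exp(-r*dt) * [p*0.000000 + (1-p)*6.602897] = 3.139498


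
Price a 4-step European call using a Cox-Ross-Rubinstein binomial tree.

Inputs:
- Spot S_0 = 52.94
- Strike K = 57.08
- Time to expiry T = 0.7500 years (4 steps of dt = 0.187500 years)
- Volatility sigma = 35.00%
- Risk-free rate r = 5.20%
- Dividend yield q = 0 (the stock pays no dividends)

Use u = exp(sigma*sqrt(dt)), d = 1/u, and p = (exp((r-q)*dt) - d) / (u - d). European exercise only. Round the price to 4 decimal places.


dt = T/N = 0.187500
u = exp(sigma*sqrt(dt)) = 1.163642; d = 1/u = 0.859371
p = (exp((r-q)*dt) - d) / (u - d) = 0.494384
Discount per step: exp(-r*dt) = 0.990297
Stock lattice S(k, i) with i counting down-moves:
  k=0: S(0,0) = 52.9400
  k=1: S(1,0) = 61.6032; S(1,1) = 45.4951
  k=2: S(2,0) = 71.6840; S(2,1) = 52.9400; S(2,2) = 39.0972
  k=3: S(3,0) = 83.4145; S(3,1) = 61.6032; S(3,2) = 45.4951; S(3,3) = 33.5990
  k=4: S(4,0) = 97.0646; S(4,1) = 71.6840; S(4,2) = 52.9400; S(4,3) = 39.0972; S(4,4) = 28.8740
Terminal payoffs V(N, i) = max(S_T - K, 0):
  V(4,0) = 39.984624; V(4,1) = 14.604037; V(4,2) = 0.000000; V(4,3) = 0.000000; V(4,4) = 0.000000
Backward induction: V(k, i) = exp(-r*dt) * [p * V(k+1, i) + (1-p) * V(k+1, i+1)].
  V(3,0) = exp(-r*dt) * [p*39.984624 + (1-p)*14.604037] = 26.888357
  V(3,1) = exp(-r*dt) * [p*14.604037 + (1-p)*0.000000] = 7.149954
  V(3,2) = exp(-r*dt) * [p*0.000000 + (1-p)*0.000000] = 0.000000
  V(3,3) = exp(-r*dt) * [p*0.000000 + (1-p)*0.000000] = 0.000000
  V(2,0) = exp(-r*dt) * [p*26.888357 + (1-p)*7.149954] = 16.744256
  V(2,1) = exp(-r*dt) * [p*7.149954 + (1-p)*0.000000] = 3.500528
  V(2,2) = exp(-r*dt) * [p*0.000000 + (1-p)*0.000000] = 0.000000
  V(1,0) = exp(-r*dt) * [p*16.744256 + (1-p)*3.500528] = 9.950527
  V(1,1) = exp(-r*dt) * [p*3.500528 + (1-p)*0.000000] = 1.713815
  V(0,0) = exp(-r*dt) * [p*9.950527 + (1-p)*1.713815] = 5.729778

Answer: Price = V(0,0) = 5.7298


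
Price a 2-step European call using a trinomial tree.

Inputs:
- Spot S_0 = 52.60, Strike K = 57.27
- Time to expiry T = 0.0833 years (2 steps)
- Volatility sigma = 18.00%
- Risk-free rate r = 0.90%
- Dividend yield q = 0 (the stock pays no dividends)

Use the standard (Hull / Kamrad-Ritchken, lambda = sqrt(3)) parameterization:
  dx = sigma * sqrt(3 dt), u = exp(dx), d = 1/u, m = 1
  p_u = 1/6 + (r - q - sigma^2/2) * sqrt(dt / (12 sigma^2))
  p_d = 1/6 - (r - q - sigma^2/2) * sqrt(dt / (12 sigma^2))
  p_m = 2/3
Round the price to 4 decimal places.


Answer: Price = V(0,0) = 0.0666

Derivation:
dt = T/N = 0.041650; dx = sigma*sqrt(3*dt) = 0.063627
u = exp(dx) = 1.065695; d = 1/u = 0.938355
p_u = 0.164310, p_m = 0.666667, p_d = 0.169023
Discount per step: exp(-r*dt) = 0.999625
Stock lattice S(k, j) with j the centered position index:
  k=0: S(0,+0) = 52.6000
  k=1: S(1,-1) = 49.3575; S(1,+0) = 52.6000; S(1,+1) = 56.0555
  k=2: S(2,-2) = 46.3148; S(2,-1) = 49.3575; S(2,+0) = 52.6000; S(2,+1) = 56.0555; S(2,+2) = 59.7381
Terminal payoffs V(N, j) = max(S_T - K, 0):
  V(2,-2) = 0.000000; V(2,-1) = 0.000000; V(2,+0) = 0.000000; V(2,+1) = 0.000000; V(2,+2) = 2.468092
Backward induction: V(k, j) = exp(-r*dt) * [p_u * V(k+1, j+1) + p_m * V(k+1, j) + p_d * V(k+1, j-1)]
  V(1,-1) = exp(-r*dt) * [p_u*0.000000 + p_m*0.000000 + p_d*0.000000] = 0.000000
  V(1,+0) = exp(-r*dt) * [p_u*0.000000 + p_m*0.000000 + p_d*0.000000] = 0.000000
  V(1,+1) = exp(-r*dt) * [p_u*2.468092 + p_m*0.000000 + p_d*0.000000] = 0.405381
  V(0,+0) = exp(-r*dt) * [p_u*0.405381 + p_m*0.000000 + p_d*0.000000] = 0.066583


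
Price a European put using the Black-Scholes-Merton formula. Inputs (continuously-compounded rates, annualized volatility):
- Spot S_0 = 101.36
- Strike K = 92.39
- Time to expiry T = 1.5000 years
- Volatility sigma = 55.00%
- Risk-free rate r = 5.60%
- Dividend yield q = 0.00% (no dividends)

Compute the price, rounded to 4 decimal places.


Answer: Price = 17.1671

Derivation:
d1 = (ln(S/K) + (r - q + 0.5*sigma^2) * T) / (sigma * sqrt(T)) = 0.59906323
d2 = d1 - sigma * sqrt(T) = -0.07454645
exp(-rT) = 0.91943126; exp(-qT) = 1.00000000
P = K * exp(-rT) * N(-d2) - S_0 * exp(-qT) * N(-d1)
N(-d1) = 0.27456536; N(-d2) = 0.52971221
P = 92.3900 * 0.91943126 * 0.52971221 - 101.3600 * 1.00000000 * 0.27456536 = 17.1671


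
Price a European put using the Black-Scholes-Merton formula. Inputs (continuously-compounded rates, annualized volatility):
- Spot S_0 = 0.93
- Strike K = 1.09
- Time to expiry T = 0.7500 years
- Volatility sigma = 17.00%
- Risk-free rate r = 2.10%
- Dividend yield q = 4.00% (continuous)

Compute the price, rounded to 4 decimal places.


d1 = (ln(S/K) + (r - q + 0.5*sigma^2) * T) / (sigma * sqrt(T)) = -1.10145451
d2 = d1 - sigma * sqrt(T) = -1.24867882
exp(-rT) = 0.98437338; exp(-qT) = 0.97044553
P = K * exp(-rT) * N(-d2) - S_0 * exp(-qT) * N(-d1)
N(-d1) = 0.86465055; N(-d2) = 0.89410872
P = 1.0900 * 0.98437338 * 0.89410872 - 0.9300 * 0.97044553 * 0.86465055 = 0.1790

Answer: Price = 0.1790


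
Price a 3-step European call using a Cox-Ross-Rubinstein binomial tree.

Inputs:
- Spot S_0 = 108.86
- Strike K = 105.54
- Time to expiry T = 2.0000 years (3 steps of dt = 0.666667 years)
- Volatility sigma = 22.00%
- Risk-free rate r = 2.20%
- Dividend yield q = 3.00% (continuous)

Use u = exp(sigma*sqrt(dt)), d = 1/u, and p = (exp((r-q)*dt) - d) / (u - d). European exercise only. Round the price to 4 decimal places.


Answer: Price = V(0,0) = 14.3403

Derivation:
dt = T/N = 0.666667
u = exp(sigma*sqrt(dt)) = 1.196774; d = 1/u = 0.835580
p = (exp((r-q)*dt) - d) / (u - d) = 0.440486
Discount per step: exp(-r*dt) = 0.985440
Stock lattice S(k, i) with i counting down-moves:
  k=0: S(0,0) = 108.8600
  k=1: S(1,0) = 130.2808; S(1,1) = 90.9612
  k=2: S(2,0) = 155.9166; S(2,1) = 108.8600; S(2,2) = 76.0054
  k=3: S(3,0) = 186.5968; S(3,1) = 130.2808; S(3,2) = 90.9612; S(3,3) = 63.5086
Terminal payoffs V(N, i) = max(S_T - K, 0):
  V(3,0) = 81.056848; V(3,1) = 24.740771; V(3,2) = 0.000000; V(3,3) = 0.000000
Backward induction: V(k, i) = exp(-r*dt) * [p * V(k+1, i) + (1-p) * V(k+1, i+1)].
  V(2,0) = exp(-r*dt) * [p*81.056848 + (1-p)*24.740771] = 48.825853
  V(2,1) = exp(-r*dt) * [p*24.740771 + (1-p)*0.000000] = 10.739305
  V(2,2) = exp(-r*dt) * [p*0.000000 + (1-p)*0.000000] = 0.000000
  V(1,0) = exp(-r*dt) * [p*48.825853 + (1-p)*10.739305] = 27.115294
  V(1,1) = exp(-r*dt) * [p*10.739305 + (1-p)*0.000000] = 4.661644
  V(0,0) = exp(-r*dt) * [p*27.115294 + (1-p)*4.661644] = 14.340299


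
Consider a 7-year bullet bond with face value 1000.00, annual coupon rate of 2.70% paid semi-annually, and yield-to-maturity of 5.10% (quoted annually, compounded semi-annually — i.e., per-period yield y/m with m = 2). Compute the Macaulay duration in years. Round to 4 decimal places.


Coupon per period c = face * coupon_rate / m = 13.500000
Periods per year m = 2; per-period yield y/m = 0.025500
Number of cashflows N = 14
Cashflows (t years, CF_t, discount factor 1/(1+y/m)^(m*t), PV):
  t = 0.5000: CF_t = 13.500000, DF = 0.975134, PV = 13.164310
  t = 1.0000: CF_t = 13.500000, DF = 0.950886, PV = 12.836967
  t = 1.5000: CF_t = 13.500000, DF = 0.927242, PV = 12.517764
  t = 2.0000: CF_t = 13.500000, DF = 0.904185, PV = 12.206499
  t = 2.5000: CF_t = 13.500000, DF = 0.881702, PV = 11.902973
  t = 3.0000: CF_t = 13.500000, DF = 0.859777, PV = 11.606995
  t = 3.5000: CF_t = 13.500000, DF = 0.838398, PV = 11.318376
  t = 4.0000: CF_t = 13.500000, DF = 0.817551, PV = 11.036934
  t = 4.5000: CF_t = 13.500000, DF = 0.797222, PV = 10.762491
  t = 5.0000: CF_t = 13.500000, DF = 0.777398, PV = 10.494871
  t = 5.5000: CF_t = 13.500000, DF = 0.758067, PV = 10.233907
  t = 6.0000: CF_t = 13.500000, DF = 0.739217, PV = 9.979431
  t = 6.5000: CF_t = 13.500000, DF = 0.720836, PV = 9.731284
  t = 7.0000: CF_t = 1013.500000, DF = 0.702912, PV = 712.400880
Price P = sum_t PV_t = 860.193682
Macaulay numerator sum_t t * PV_t:
  t * PV_t at t = 0.5000: 6.582155
  t * PV_t at t = 1.0000: 12.836967
  t * PV_t at t = 1.5000: 18.776647
  t * PV_t at t = 2.0000: 24.412997
  t * PV_t at t = 2.5000: 29.757432
  t * PV_t at t = 3.0000: 34.820984
  t * PV_t at t = 3.5000: 39.614316
  t * PV_t at t = 4.0000: 44.147737
  t * PV_t at t = 4.5000: 48.431208
  t * PV_t at t = 5.0000: 52.474357
  t * PV_t at t = 5.5000: 56.286487
  t * PV_t at t = 6.0000: 59.876588
  t * PV_t at t = 6.5000: 63.253343
  t * PV_t at t = 7.0000: 4986.806159
Macaulay duration D = (sum_t t * PV_t) / P = 5478.077377 / 860.193682 = 6.368423

Answer: Macaulay duration = 6.3684 years


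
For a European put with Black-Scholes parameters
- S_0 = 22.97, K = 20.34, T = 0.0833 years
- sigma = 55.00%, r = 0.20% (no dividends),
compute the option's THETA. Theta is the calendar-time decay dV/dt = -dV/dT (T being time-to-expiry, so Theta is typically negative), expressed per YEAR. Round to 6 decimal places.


d1 = 0.8464515431; d2 = 0.6877119765
phi(d1) = 0.2788228513; exp(-qT) = 1.0000000000; exp(-rT) = 0.9998334139
Theta = -S*exp(-qT)*phi(d1)*sigma/(2*sqrt(T)) + r*K*exp(-rT)*N(-d2) - q*S*exp(-qT)*N(-d1)
N(-d1) = 0.1986504476; N(-d2) = 0.2458170883; sqrt(T) = 0.2886173938
Term 1 = -22.9700 * 1.0000000000 * 0.2788228513 * 0.5500 / (2 * 0.2886173938) = -6.1023842768
Term 2 = 0.0020 * 20.3400 * 0.9998334139 * 0.2458170883 = 0.0099981733
Term 3 = 0 (no dividend yield, q = 0)
Theta = -6.1023842768 + (0.0099981733) + (0.0000000000) = -6.092386

Answer: Theta = -6.092386
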